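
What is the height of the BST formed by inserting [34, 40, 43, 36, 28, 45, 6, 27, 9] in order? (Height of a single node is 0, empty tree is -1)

Insertion order: [34, 40, 43, 36, 28, 45, 6, 27, 9]
Tree (level-order array): [34, 28, 40, 6, None, 36, 43, None, 27, None, None, None, 45, 9]
Compute height bottom-up (empty subtree = -1):
  height(9) = 1 + max(-1, -1) = 0
  height(27) = 1 + max(0, -1) = 1
  height(6) = 1 + max(-1, 1) = 2
  height(28) = 1 + max(2, -1) = 3
  height(36) = 1 + max(-1, -1) = 0
  height(45) = 1 + max(-1, -1) = 0
  height(43) = 1 + max(-1, 0) = 1
  height(40) = 1 + max(0, 1) = 2
  height(34) = 1 + max(3, 2) = 4
Height = 4


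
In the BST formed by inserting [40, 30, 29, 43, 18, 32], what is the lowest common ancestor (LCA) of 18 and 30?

Tree insertion order: [40, 30, 29, 43, 18, 32]
Tree (level-order array): [40, 30, 43, 29, 32, None, None, 18]
In a BST, the LCA of p=18, q=30 is the first node v on the
root-to-leaf path with p <= v <= q (go left if both < v, right if both > v).
Walk from root:
  at 40: both 18 and 30 < 40, go left
  at 30: 18 <= 30 <= 30, this is the LCA
LCA = 30


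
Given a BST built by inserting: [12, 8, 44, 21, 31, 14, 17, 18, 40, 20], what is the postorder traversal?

Tree insertion order: [12, 8, 44, 21, 31, 14, 17, 18, 40, 20]
Tree (level-order array): [12, 8, 44, None, None, 21, None, 14, 31, None, 17, None, 40, None, 18, None, None, None, 20]
Postorder traversal: [8, 20, 18, 17, 14, 40, 31, 21, 44, 12]


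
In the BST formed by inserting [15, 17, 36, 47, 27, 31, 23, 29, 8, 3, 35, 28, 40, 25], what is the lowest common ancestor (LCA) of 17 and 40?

Tree insertion order: [15, 17, 36, 47, 27, 31, 23, 29, 8, 3, 35, 28, 40, 25]
Tree (level-order array): [15, 8, 17, 3, None, None, 36, None, None, 27, 47, 23, 31, 40, None, None, 25, 29, 35, None, None, None, None, 28]
In a BST, the LCA of p=17, q=40 is the first node v on the
root-to-leaf path with p <= v <= q (go left if both < v, right if both > v).
Walk from root:
  at 15: both 17 and 40 > 15, go right
  at 17: 17 <= 17 <= 40, this is the LCA
LCA = 17


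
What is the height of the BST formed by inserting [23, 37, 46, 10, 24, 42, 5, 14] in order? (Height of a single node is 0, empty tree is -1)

Insertion order: [23, 37, 46, 10, 24, 42, 5, 14]
Tree (level-order array): [23, 10, 37, 5, 14, 24, 46, None, None, None, None, None, None, 42]
Compute height bottom-up (empty subtree = -1):
  height(5) = 1 + max(-1, -1) = 0
  height(14) = 1 + max(-1, -1) = 0
  height(10) = 1 + max(0, 0) = 1
  height(24) = 1 + max(-1, -1) = 0
  height(42) = 1 + max(-1, -1) = 0
  height(46) = 1 + max(0, -1) = 1
  height(37) = 1 + max(0, 1) = 2
  height(23) = 1 + max(1, 2) = 3
Height = 3


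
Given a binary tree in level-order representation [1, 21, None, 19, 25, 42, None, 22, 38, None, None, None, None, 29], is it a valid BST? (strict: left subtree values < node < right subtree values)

Level-order array: [1, 21, None, 19, 25, 42, None, 22, 38, None, None, None, None, 29]
Validate using subtree bounds (lo, hi): at each node, require lo < value < hi,
then recurse left with hi=value and right with lo=value.
Preorder trace (stopping at first violation):
  at node 1 with bounds (-inf, +inf): OK
  at node 21 with bounds (-inf, 1): VIOLATION
Node 21 violates its bound: not (-inf < 21 < 1).
Result: Not a valid BST


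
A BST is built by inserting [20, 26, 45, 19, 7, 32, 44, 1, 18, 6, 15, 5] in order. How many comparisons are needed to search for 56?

Search path for 56: 20 -> 26 -> 45
Found: False
Comparisons: 3


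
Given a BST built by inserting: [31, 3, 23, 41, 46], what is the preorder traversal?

Tree insertion order: [31, 3, 23, 41, 46]
Tree (level-order array): [31, 3, 41, None, 23, None, 46]
Preorder traversal: [31, 3, 23, 41, 46]


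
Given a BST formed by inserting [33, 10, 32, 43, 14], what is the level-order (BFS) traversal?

Tree insertion order: [33, 10, 32, 43, 14]
Tree (level-order array): [33, 10, 43, None, 32, None, None, 14]
BFS from the root, enqueuing left then right child of each popped node:
  queue [33] -> pop 33, enqueue [10, 43], visited so far: [33]
  queue [10, 43] -> pop 10, enqueue [32], visited so far: [33, 10]
  queue [43, 32] -> pop 43, enqueue [none], visited so far: [33, 10, 43]
  queue [32] -> pop 32, enqueue [14], visited so far: [33, 10, 43, 32]
  queue [14] -> pop 14, enqueue [none], visited so far: [33, 10, 43, 32, 14]
Result: [33, 10, 43, 32, 14]


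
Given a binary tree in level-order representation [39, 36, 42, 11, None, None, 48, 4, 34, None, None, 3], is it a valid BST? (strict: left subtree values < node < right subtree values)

Level-order array: [39, 36, 42, 11, None, None, 48, 4, 34, None, None, 3]
Validate using subtree bounds (lo, hi): at each node, require lo < value < hi,
then recurse left with hi=value and right with lo=value.
Preorder trace (stopping at first violation):
  at node 39 with bounds (-inf, +inf): OK
  at node 36 with bounds (-inf, 39): OK
  at node 11 with bounds (-inf, 36): OK
  at node 4 with bounds (-inf, 11): OK
  at node 3 with bounds (-inf, 4): OK
  at node 34 with bounds (11, 36): OK
  at node 42 with bounds (39, +inf): OK
  at node 48 with bounds (42, +inf): OK
No violation found at any node.
Result: Valid BST


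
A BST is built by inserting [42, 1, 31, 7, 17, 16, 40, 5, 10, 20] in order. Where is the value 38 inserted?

Starting tree (level order): [42, 1, None, None, 31, 7, 40, 5, 17, None, None, None, None, 16, 20, 10]
Insertion path: 42 -> 1 -> 31 -> 40
Result: insert 38 as left child of 40
Final tree (level order): [42, 1, None, None, 31, 7, 40, 5, 17, 38, None, None, None, 16, 20, None, None, 10]


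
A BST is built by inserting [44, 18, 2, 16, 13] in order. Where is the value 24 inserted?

Starting tree (level order): [44, 18, None, 2, None, None, 16, 13]
Insertion path: 44 -> 18
Result: insert 24 as right child of 18
Final tree (level order): [44, 18, None, 2, 24, None, 16, None, None, 13]


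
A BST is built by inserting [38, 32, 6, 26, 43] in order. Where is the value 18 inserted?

Starting tree (level order): [38, 32, 43, 6, None, None, None, None, 26]
Insertion path: 38 -> 32 -> 6 -> 26
Result: insert 18 as left child of 26
Final tree (level order): [38, 32, 43, 6, None, None, None, None, 26, 18]


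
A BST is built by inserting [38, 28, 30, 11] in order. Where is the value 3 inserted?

Starting tree (level order): [38, 28, None, 11, 30]
Insertion path: 38 -> 28 -> 11
Result: insert 3 as left child of 11
Final tree (level order): [38, 28, None, 11, 30, 3]


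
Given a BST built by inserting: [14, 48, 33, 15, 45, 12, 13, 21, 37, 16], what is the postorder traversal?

Tree insertion order: [14, 48, 33, 15, 45, 12, 13, 21, 37, 16]
Tree (level-order array): [14, 12, 48, None, 13, 33, None, None, None, 15, 45, None, 21, 37, None, 16]
Postorder traversal: [13, 12, 16, 21, 15, 37, 45, 33, 48, 14]


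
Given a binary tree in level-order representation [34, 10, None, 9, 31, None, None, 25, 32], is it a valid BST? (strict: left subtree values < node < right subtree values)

Level-order array: [34, 10, None, 9, 31, None, None, 25, 32]
Validate using subtree bounds (lo, hi): at each node, require lo < value < hi,
then recurse left with hi=value and right with lo=value.
Preorder trace (stopping at first violation):
  at node 34 with bounds (-inf, +inf): OK
  at node 10 with bounds (-inf, 34): OK
  at node 9 with bounds (-inf, 10): OK
  at node 31 with bounds (10, 34): OK
  at node 25 with bounds (10, 31): OK
  at node 32 with bounds (31, 34): OK
No violation found at any node.
Result: Valid BST


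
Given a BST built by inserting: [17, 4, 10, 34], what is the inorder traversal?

Tree insertion order: [17, 4, 10, 34]
Tree (level-order array): [17, 4, 34, None, 10]
Inorder traversal: [4, 10, 17, 34]


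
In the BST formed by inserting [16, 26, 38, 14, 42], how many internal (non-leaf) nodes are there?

Tree built from: [16, 26, 38, 14, 42]
Tree (level-order array): [16, 14, 26, None, None, None, 38, None, 42]
Rule: An internal node has at least one child.
Per-node child counts:
  node 16: 2 child(ren)
  node 14: 0 child(ren)
  node 26: 1 child(ren)
  node 38: 1 child(ren)
  node 42: 0 child(ren)
Matching nodes: [16, 26, 38]
Count of internal (non-leaf) nodes: 3


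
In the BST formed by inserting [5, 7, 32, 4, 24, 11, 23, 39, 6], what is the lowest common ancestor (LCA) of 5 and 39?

Tree insertion order: [5, 7, 32, 4, 24, 11, 23, 39, 6]
Tree (level-order array): [5, 4, 7, None, None, 6, 32, None, None, 24, 39, 11, None, None, None, None, 23]
In a BST, the LCA of p=5, q=39 is the first node v on the
root-to-leaf path with p <= v <= q (go left if both < v, right if both > v).
Walk from root:
  at 5: 5 <= 5 <= 39, this is the LCA
LCA = 5


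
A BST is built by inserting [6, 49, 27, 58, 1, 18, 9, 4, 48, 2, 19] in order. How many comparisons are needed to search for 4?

Search path for 4: 6 -> 1 -> 4
Found: True
Comparisons: 3


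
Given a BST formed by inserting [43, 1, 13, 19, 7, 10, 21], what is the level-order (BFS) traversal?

Tree insertion order: [43, 1, 13, 19, 7, 10, 21]
Tree (level-order array): [43, 1, None, None, 13, 7, 19, None, 10, None, 21]
BFS from the root, enqueuing left then right child of each popped node:
  queue [43] -> pop 43, enqueue [1], visited so far: [43]
  queue [1] -> pop 1, enqueue [13], visited so far: [43, 1]
  queue [13] -> pop 13, enqueue [7, 19], visited so far: [43, 1, 13]
  queue [7, 19] -> pop 7, enqueue [10], visited so far: [43, 1, 13, 7]
  queue [19, 10] -> pop 19, enqueue [21], visited so far: [43, 1, 13, 7, 19]
  queue [10, 21] -> pop 10, enqueue [none], visited so far: [43, 1, 13, 7, 19, 10]
  queue [21] -> pop 21, enqueue [none], visited so far: [43, 1, 13, 7, 19, 10, 21]
Result: [43, 1, 13, 7, 19, 10, 21]


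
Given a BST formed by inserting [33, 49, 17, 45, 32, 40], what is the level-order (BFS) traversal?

Tree insertion order: [33, 49, 17, 45, 32, 40]
Tree (level-order array): [33, 17, 49, None, 32, 45, None, None, None, 40]
BFS from the root, enqueuing left then right child of each popped node:
  queue [33] -> pop 33, enqueue [17, 49], visited so far: [33]
  queue [17, 49] -> pop 17, enqueue [32], visited so far: [33, 17]
  queue [49, 32] -> pop 49, enqueue [45], visited so far: [33, 17, 49]
  queue [32, 45] -> pop 32, enqueue [none], visited so far: [33, 17, 49, 32]
  queue [45] -> pop 45, enqueue [40], visited so far: [33, 17, 49, 32, 45]
  queue [40] -> pop 40, enqueue [none], visited so far: [33, 17, 49, 32, 45, 40]
Result: [33, 17, 49, 32, 45, 40]


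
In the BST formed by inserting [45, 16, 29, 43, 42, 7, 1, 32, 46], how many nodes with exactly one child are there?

Tree built from: [45, 16, 29, 43, 42, 7, 1, 32, 46]
Tree (level-order array): [45, 16, 46, 7, 29, None, None, 1, None, None, 43, None, None, 42, None, 32]
Rule: These are nodes with exactly 1 non-null child.
Per-node child counts:
  node 45: 2 child(ren)
  node 16: 2 child(ren)
  node 7: 1 child(ren)
  node 1: 0 child(ren)
  node 29: 1 child(ren)
  node 43: 1 child(ren)
  node 42: 1 child(ren)
  node 32: 0 child(ren)
  node 46: 0 child(ren)
Matching nodes: [7, 29, 43, 42]
Count of nodes with exactly one child: 4


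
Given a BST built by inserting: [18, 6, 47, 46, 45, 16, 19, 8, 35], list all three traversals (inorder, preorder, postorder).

Tree insertion order: [18, 6, 47, 46, 45, 16, 19, 8, 35]
Tree (level-order array): [18, 6, 47, None, 16, 46, None, 8, None, 45, None, None, None, 19, None, None, 35]
Inorder (L, root, R): [6, 8, 16, 18, 19, 35, 45, 46, 47]
Preorder (root, L, R): [18, 6, 16, 8, 47, 46, 45, 19, 35]
Postorder (L, R, root): [8, 16, 6, 35, 19, 45, 46, 47, 18]


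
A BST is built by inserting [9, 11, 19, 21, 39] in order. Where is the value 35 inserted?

Starting tree (level order): [9, None, 11, None, 19, None, 21, None, 39]
Insertion path: 9 -> 11 -> 19 -> 21 -> 39
Result: insert 35 as left child of 39
Final tree (level order): [9, None, 11, None, 19, None, 21, None, 39, 35]


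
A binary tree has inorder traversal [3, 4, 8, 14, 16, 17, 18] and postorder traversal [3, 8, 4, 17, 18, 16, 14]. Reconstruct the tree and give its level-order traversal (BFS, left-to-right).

Inorder:   [3, 4, 8, 14, 16, 17, 18]
Postorder: [3, 8, 4, 17, 18, 16, 14]
Algorithm: postorder visits root last, so walk postorder right-to-left;
each value is the root of the current inorder slice — split it at that
value, recurse on the right subtree first, then the left.
Recursive splits:
  root=14; inorder splits into left=[3, 4, 8], right=[16, 17, 18]
  root=16; inorder splits into left=[], right=[17, 18]
  root=18; inorder splits into left=[17], right=[]
  root=17; inorder splits into left=[], right=[]
  root=4; inorder splits into left=[3], right=[8]
  root=8; inorder splits into left=[], right=[]
  root=3; inorder splits into left=[], right=[]
Reconstructed level-order: [14, 4, 16, 3, 8, 18, 17]


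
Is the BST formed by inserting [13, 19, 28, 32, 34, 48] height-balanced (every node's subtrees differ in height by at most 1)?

Tree (level-order array): [13, None, 19, None, 28, None, 32, None, 34, None, 48]
Definition: a tree is height-balanced if, at every node, |h(left) - h(right)| <= 1 (empty subtree has height -1).
Bottom-up per-node check:
  node 48: h_left=-1, h_right=-1, diff=0 [OK], height=0
  node 34: h_left=-1, h_right=0, diff=1 [OK], height=1
  node 32: h_left=-1, h_right=1, diff=2 [FAIL (|-1-1|=2 > 1)], height=2
  node 28: h_left=-1, h_right=2, diff=3 [FAIL (|-1-2|=3 > 1)], height=3
  node 19: h_left=-1, h_right=3, diff=4 [FAIL (|-1-3|=4 > 1)], height=4
  node 13: h_left=-1, h_right=4, diff=5 [FAIL (|-1-4|=5 > 1)], height=5
Node 32 violates the condition: |-1 - 1| = 2 > 1.
Result: Not balanced


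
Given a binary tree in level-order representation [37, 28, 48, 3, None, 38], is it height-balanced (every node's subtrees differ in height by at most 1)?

Tree (level-order array): [37, 28, 48, 3, None, 38]
Definition: a tree is height-balanced if, at every node, |h(left) - h(right)| <= 1 (empty subtree has height -1).
Bottom-up per-node check:
  node 3: h_left=-1, h_right=-1, diff=0 [OK], height=0
  node 28: h_left=0, h_right=-1, diff=1 [OK], height=1
  node 38: h_left=-1, h_right=-1, diff=0 [OK], height=0
  node 48: h_left=0, h_right=-1, diff=1 [OK], height=1
  node 37: h_left=1, h_right=1, diff=0 [OK], height=2
All nodes satisfy the balance condition.
Result: Balanced


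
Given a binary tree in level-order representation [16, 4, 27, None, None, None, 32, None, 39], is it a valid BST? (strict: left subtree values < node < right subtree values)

Level-order array: [16, 4, 27, None, None, None, 32, None, 39]
Validate using subtree bounds (lo, hi): at each node, require lo < value < hi,
then recurse left with hi=value and right with lo=value.
Preorder trace (stopping at first violation):
  at node 16 with bounds (-inf, +inf): OK
  at node 4 with bounds (-inf, 16): OK
  at node 27 with bounds (16, +inf): OK
  at node 32 with bounds (27, +inf): OK
  at node 39 with bounds (32, +inf): OK
No violation found at any node.
Result: Valid BST


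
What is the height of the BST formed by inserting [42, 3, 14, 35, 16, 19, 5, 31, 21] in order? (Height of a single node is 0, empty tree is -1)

Insertion order: [42, 3, 14, 35, 16, 19, 5, 31, 21]
Tree (level-order array): [42, 3, None, None, 14, 5, 35, None, None, 16, None, None, 19, None, 31, 21]
Compute height bottom-up (empty subtree = -1):
  height(5) = 1 + max(-1, -1) = 0
  height(21) = 1 + max(-1, -1) = 0
  height(31) = 1 + max(0, -1) = 1
  height(19) = 1 + max(-1, 1) = 2
  height(16) = 1 + max(-1, 2) = 3
  height(35) = 1 + max(3, -1) = 4
  height(14) = 1 + max(0, 4) = 5
  height(3) = 1 + max(-1, 5) = 6
  height(42) = 1 + max(6, -1) = 7
Height = 7


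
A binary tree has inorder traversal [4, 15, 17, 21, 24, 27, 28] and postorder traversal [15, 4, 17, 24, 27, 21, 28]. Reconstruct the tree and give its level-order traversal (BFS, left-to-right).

Inorder:   [4, 15, 17, 21, 24, 27, 28]
Postorder: [15, 4, 17, 24, 27, 21, 28]
Algorithm: postorder visits root last, so walk postorder right-to-left;
each value is the root of the current inorder slice — split it at that
value, recurse on the right subtree first, then the left.
Recursive splits:
  root=28; inorder splits into left=[4, 15, 17, 21, 24, 27], right=[]
  root=21; inorder splits into left=[4, 15, 17], right=[24, 27]
  root=27; inorder splits into left=[24], right=[]
  root=24; inorder splits into left=[], right=[]
  root=17; inorder splits into left=[4, 15], right=[]
  root=4; inorder splits into left=[], right=[15]
  root=15; inorder splits into left=[], right=[]
Reconstructed level-order: [28, 21, 17, 27, 4, 24, 15]


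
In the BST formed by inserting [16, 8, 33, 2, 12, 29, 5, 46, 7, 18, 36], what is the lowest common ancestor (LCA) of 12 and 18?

Tree insertion order: [16, 8, 33, 2, 12, 29, 5, 46, 7, 18, 36]
Tree (level-order array): [16, 8, 33, 2, 12, 29, 46, None, 5, None, None, 18, None, 36, None, None, 7]
In a BST, the LCA of p=12, q=18 is the first node v on the
root-to-leaf path with p <= v <= q (go left if both < v, right if both > v).
Walk from root:
  at 16: 12 <= 16 <= 18, this is the LCA
LCA = 16


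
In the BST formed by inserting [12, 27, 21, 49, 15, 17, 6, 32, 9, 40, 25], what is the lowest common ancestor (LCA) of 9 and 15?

Tree insertion order: [12, 27, 21, 49, 15, 17, 6, 32, 9, 40, 25]
Tree (level-order array): [12, 6, 27, None, 9, 21, 49, None, None, 15, 25, 32, None, None, 17, None, None, None, 40]
In a BST, the LCA of p=9, q=15 is the first node v on the
root-to-leaf path with p <= v <= q (go left if both < v, right if both > v).
Walk from root:
  at 12: 9 <= 12 <= 15, this is the LCA
LCA = 12


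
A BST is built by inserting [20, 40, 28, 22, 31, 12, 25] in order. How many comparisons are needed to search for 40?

Search path for 40: 20 -> 40
Found: True
Comparisons: 2


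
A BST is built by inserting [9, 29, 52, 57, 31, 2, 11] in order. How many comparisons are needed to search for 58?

Search path for 58: 9 -> 29 -> 52 -> 57
Found: False
Comparisons: 4


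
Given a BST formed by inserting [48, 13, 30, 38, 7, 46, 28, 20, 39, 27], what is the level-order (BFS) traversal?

Tree insertion order: [48, 13, 30, 38, 7, 46, 28, 20, 39, 27]
Tree (level-order array): [48, 13, None, 7, 30, None, None, 28, 38, 20, None, None, 46, None, 27, 39]
BFS from the root, enqueuing left then right child of each popped node:
  queue [48] -> pop 48, enqueue [13], visited so far: [48]
  queue [13] -> pop 13, enqueue [7, 30], visited so far: [48, 13]
  queue [7, 30] -> pop 7, enqueue [none], visited so far: [48, 13, 7]
  queue [30] -> pop 30, enqueue [28, 38], visited so far: [48, 13, 7, 30]
  queue [28, 38] -> pop 28, enqueue [20], visited so far: [48, 13, 7, 30, 28]
  queue [38, 20] -> pop 38, enqueue [46], visited so far: [48, 13, 7, 30, 28, 38]
  queue [20, 46] -> pop 20, enqueue [27], visited so far: [48, 13, 7, 30, 28, 38, 20]
  queue [46, 27] -> pop 46, enqueue [39], visited so far: [48, 13, 7, 30, 28, 38, 20, 46]
  queue [27, 39] -> pop 27, enqueue [none], visited so far: [48, 13, 7, 30, 28, 38, 20, 46, 27]
  queue [39] -> pop 39, enqueue [none], visited so far: [48, 13, 7, 30, 28, 38, 20, 46, 27, 39]
Result: [48, 13, 7, 30, 28, 38, 20, 46, 27, 39]


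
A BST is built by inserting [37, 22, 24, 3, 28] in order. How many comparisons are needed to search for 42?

Search path for 42: 37
Found: False
Comparisons: 1


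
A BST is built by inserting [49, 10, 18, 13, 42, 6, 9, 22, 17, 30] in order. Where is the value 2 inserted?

Starting tree (level order): [49, 10, None, 6, 18, None, 9, 13, 42, None, None, None, 17, 22, None, None, None, None, 30]
Insertion path: 49 -> 10 -> 6
Result: insert 2 as left child of 6
Final tree (level order): [49, 10, None, 6, 18, 2, 9, 13, 42, None, None, None, None, None, 17, 22, None, None, None, None, 30]


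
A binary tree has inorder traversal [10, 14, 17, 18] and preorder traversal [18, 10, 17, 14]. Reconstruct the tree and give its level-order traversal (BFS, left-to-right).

Inorder:  [10, 14, 17, 18]
Preorder: [18, 10, 17, 14]
Algorithm: preorder visits root first, so consume preorder in order;
for each root, split the current inorder slice at that value into
left-subtree inorder and right-subtree inorder, then recurse.
Recursive splits:
  root=18; inorder splits into left=[10, 14, 17], right=[]
  root=10; inorder splits into left=[], right=[14, 17]
  root=17; inorder splits into left=[14], right=[]
  root=14; inorder splits into left=[], right=[]
Reconstructed level-order: [18, 10, 17, 14]


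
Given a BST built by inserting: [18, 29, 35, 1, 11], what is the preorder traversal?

Tree insertion order: [18, 29, 35, 1, 11]
Tree (level-order array): [18, 1, 29, None, 11, None, 35]
Preorder traversal: [18, 1, 11, 29, 35]


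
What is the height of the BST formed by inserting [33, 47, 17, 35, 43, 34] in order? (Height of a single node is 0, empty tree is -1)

Insertion order: [33, 47, 17, 35, 43, 34]
Tree (level-order array): [33, 17, 47, None, None, 35, None, 34, 43]
Compute height bottom-up (empty subtree = -1):
  height(17) = 1 + max(-1, -1) = 0
  height(34) = 1 + max(-1, -1) = 0
  height(43) = 1 + max(-1, -1) = 0
  height(35) = 1 + max(0, 0) = 1
  height(47) = 1 + max(1, -1) = 2
  height(33) = 1 + max(0, 2) = 3
Height = 3


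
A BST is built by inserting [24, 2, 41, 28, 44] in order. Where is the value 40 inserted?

Starting tree (level order): [24, 2, 41, None, None, 28, 44]
Insertion path: 24 -> 41 -> 28
Result: insert 40 as right child of 28
Final tree (level order): [24, 2, 41, None, None, 28, 44, None, 40]


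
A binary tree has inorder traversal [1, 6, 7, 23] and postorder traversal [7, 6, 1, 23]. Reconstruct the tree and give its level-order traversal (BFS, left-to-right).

Inorder:   [1, 6, 7, 23]
Postorder: [7, 6, 1, 23]
Algorithm: postorder visits root last, so walk postorder right-to-left;
each value is the root of the current inorder slice — split it at that
value, recurse on the right subtree first, then the left.
Recursive splits:
  root=23; inorder splits into left=[1, 6, 7], right=[]
  root=1; inorder splits into left=[], right=[6, 7]
  root=6; inorder splits into left=[], right=[7]
  root=7; inorder splits into left=[], right=[]
Reconstructed level-order: [23, 1, 6, 7]


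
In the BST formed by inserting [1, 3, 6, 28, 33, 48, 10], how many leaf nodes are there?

Tree built from: [1, 3, 6, 28, 33, 48, 10]
Tree (level-order array): [1, None, 3, None, 6, None, 28, 10, 33, None, None, None, 48]
Rule: A leaf has 0 children.
Per-node child counts:
  node 1: 1 child(ren)
  node 3: 1 child(ren)
  node 6: 1 child(ren)
  node 28: 2 child(ren)
  node 10: 0 child(ren)
  node 33: 1 child(ren)
  node 48: 0 child(ren)
Matching nodes: [10, 48]
Count of leaf nodes: 2


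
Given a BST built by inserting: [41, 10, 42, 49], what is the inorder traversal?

Tree insertion order: [41, 10, 42, 49]
Tree (level-order array): [41, 10, 42, None, None, None, 49]
Inorder traversal: [10, 41, 42, 49]


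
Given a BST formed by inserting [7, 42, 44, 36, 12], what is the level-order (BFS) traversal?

Tree insertion order: [7, 42, 44, 36, 12]
Tree (level-order array): [7, None, 42, 36, 44, 12]
BFS from the root, enqueuing left then right child of each popped node:
  queue [7] -> pop 7, enqueue [42], visited so far: [7]
  queue [42] -> pop 42, enqueue [36, 44], visited so far: [7, 42]
  queue [36, 44] -> pop 36, enqueue [12], visited so far: [7, 42, 36]
  queue [44, 12] -> pop 44, enqueue [none], visited so far: [7, 42, 36, 44]
  queue [12] -> pop 12, enqueue [none], visited so far: [7, 42, 36, 44, 12]
Result: [7, 42, 36, 44, 12]


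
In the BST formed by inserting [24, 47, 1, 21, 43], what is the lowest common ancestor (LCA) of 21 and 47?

Tree insertion order: [24, 47, 1, 21, 43]
Tree (level-order array): [24, 1, 47, None, 21, 43]
In a BST, the LCA of p=21, q=47 is the first node v on the
root-to-leaf path with p <= v <= q (go left if both < v, right if both > v).
Walk from root:
  at 24: 21 <= 24 <= 47, this is the LCA
LCA = 24


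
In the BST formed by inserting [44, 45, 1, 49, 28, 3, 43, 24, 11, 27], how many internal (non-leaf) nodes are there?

Tree built from: [44, 45, 1, 49, 28, 3, 43, 24, 11, 27]
Tree (level-order array): [44, 1, 45, None, 28, None, 49, 3, 43, None, None, None, 24, None, None, 11, 27]
Rule: An internal node has at least one child.
Per-node child counts:
  node 44: 2 child(ren)
  node 1: 1 child(ren)
  node 28: 2 child(ren)
  node 3: 1 child(ren)
  node 24: 2 child(ren)
  node 11: 0 child(ren)
  node 27: 0 child(ren)
  node 43: 0 child(ren)
  node 45: 1 child(ren)
  node 49: 0 child(ren)
Matching nodes: [44, 1, 28, 3, 24, 45]
Count of internal (non-leaf) nodes: 6


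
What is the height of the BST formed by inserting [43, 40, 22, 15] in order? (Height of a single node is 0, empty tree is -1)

Insertion order: [43, 40, 22, 15]
Tree (level-order array): [43, 40, None, 22, None, 15]
Compute height bottom-up (empty subtree = -1):
  height(15) = 1 + max(-1, -1) = 0
  height(22) = 1 + max(0, -1) = 1
  height(40) = 1 + max(1, -1) = 2
  height(43) = 1 + max(2, -1) = 3
Height = 3


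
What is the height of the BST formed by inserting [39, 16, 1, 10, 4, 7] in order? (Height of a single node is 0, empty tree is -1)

Insertion order: [39, 16, 1, 10, 4, 7]
Tree (level-order array): [39, 16, None, 1, None, None, 10, 4, None, None, 7]
Compute height bottom-up (empty subtree = -1):
  height(7) = 1 + max(-1, -1) = 0
  height(4) = 1 + max(-1, 0) = 1
  height(10) = 1 + max(1, -1) = 2
  height(1) = 1 + max(-1, 2) = 3
  height(16) = 1 + max(3, -1) = 4
  height(39) = 1 + max(4, -1) = 5
Height = 5


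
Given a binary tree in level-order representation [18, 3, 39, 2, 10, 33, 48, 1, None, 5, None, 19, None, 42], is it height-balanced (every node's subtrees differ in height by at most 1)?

Tree (level-order array): [18, 3, 39, 2, 10, 33, 48, 1, None, 5, None, 19, None, 42]
Definition: a tree is height-balanced if, at every node, |h(left) - h(right)| <= 1 (empty subtree has height -1).
Bottom-up per-node check:
  node 1: h_left=-1, h_right=-1, diff=0 [OK], height=0
  node 2: h_left=0, h_right=-1, diff=1 [OK], height=1
  node 5: h_left=-1, h_right=-1, diff=0 [OK], height=0
  node 10: h_left=0, h_right=-1, diff=1 [OK], height=1
  node 3: h_left=1, h_right=1, diff=0 [OK], height=2
  node 19: h_left=-1, h_right=-1, diff=0 [OK], height=0
  node 33: h_left=0, h_right=-1, diff=1 [OK], height=1
  node 42: h_left=-1, h_right=-1, diff=0 [OK], height=0
  node 48: h_left=0, h_right=-1, diff=1 [OK], height=1
  node 39: h_left=1, h_right=1, diff=0 [OK], height=2
  node 18: h_left=2, h_right=2, diff=0 [OK], height=3
All nodes satisfy the balance condition.
Result: Balanced


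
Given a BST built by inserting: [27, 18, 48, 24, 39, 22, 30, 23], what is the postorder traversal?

Tree insertion order: [27, 18, 48, 24, 39, 22, 30, 23]
Tree (level-order array): [27, 18, 48, None, 24, 39, None, 22, None, 30, None, None, 23]
Postorder traversal: [23, 22, 24, 18, 30, 39, 48, 27]


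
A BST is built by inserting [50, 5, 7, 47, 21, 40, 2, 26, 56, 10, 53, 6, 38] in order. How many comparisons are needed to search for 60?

Search path for 60: 50 -> 56
Found: False
Comparisons: 2


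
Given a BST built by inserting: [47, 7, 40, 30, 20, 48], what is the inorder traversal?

Tree insertion order: [47, 7, 40, 30, 20, 48]
Tree (level-order array): [47, 7, 48, None, 40, None, None, 30, None, 20]
Inorder traversal: [7, 20, 30, 40, 47, 48]


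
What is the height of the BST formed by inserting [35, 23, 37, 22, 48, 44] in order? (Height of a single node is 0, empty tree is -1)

Insertion order: [35, 23, 37, 22, 48, 44]
Tree (level-order array): [35, 23, 37, 22, None, None, 48, None, None, 44]
Compute height bottom-up (empty subtree = -1):
  height(22) = 1 + max(-1, -1) = 0
  height(23) = 1 + max(0, -1) = 1
  height(44) = 1 + max(-1, -1) = 0
  height(48) = 1 + max(0, -1) = 1
  height(37) = 1 + max(-1, 1) = 2
  height(35) = 1 + max(1, 2) = 3
Height = 3


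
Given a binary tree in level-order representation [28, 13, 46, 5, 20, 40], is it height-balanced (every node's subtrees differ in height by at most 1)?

Tree (level-order array): [28, 13, 46, 5, 20, 40]
Definition: a tree is height-balanced if, at every node, |h(left) - h(right)| <= 1 (empty subtree has height -1).
Bottom-up per-node check:
  node 5: h_left=-1, h_right=-1, diff=0 [OK], height=0
  node 20: h_left=-1, h_right=-1, diff=0 [OK], height=0
  node 13: h_left=0, h_right=0, diff=0 [OK], height=1
  node 40: h_left=-1, h_right=-1, diff=0 [OK], height=0
  node 46: h_left=0, h_right=-1, diff=1 [OK], height=1
  node 28: h_left=1, h_right=1, diff=0 [OK], height=2
All nodes satisfy the balance condition.
Result: Balanced


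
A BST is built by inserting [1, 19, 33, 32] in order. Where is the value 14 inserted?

Starting tree (level order): [1, None, 19, None, 33, 32]
Insertion path: 1 -> 19
Result: insert 14 as left child of 19
Final tree (level order): [1, None, 19, 14, 33, None, None, 32]


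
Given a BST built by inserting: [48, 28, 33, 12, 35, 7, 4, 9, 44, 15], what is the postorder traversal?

Tree insertion order: [48, 28, 33, 12, 35, 7, 4, 9, 44, 15]
Tree (level-order array): [48, 28, None, 12, 33, 7, 15, None, 35, 4, 9, None, None, None, 44]
Postorder traversal: [4, 9, 7, 15, 12, 44, 35, 33, 28, 48]


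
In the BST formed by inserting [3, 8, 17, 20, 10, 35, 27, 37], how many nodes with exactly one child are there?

Tree built from: [3, 8, 17, 20, 10, 35, 27, 37]
Tree (level-order array): [3, None, 8, None, 17, 10, 20, None, None, None, 35, 27, 37]
Rule: These are nodes with exactly 1 non-null child.
Per-node child counts:
  node 3: 1 child(ren)
  node 8: 1 child(ren)
  node 17: 2 child(ren)
  node 10: 0 child(ren)
  node 20: 1 child(ren)
  node 35: 2 child(ren)
  node 27: 0 child(ren)
  node 37: 0 child(ren)
Matching nodes: [3, 8, 20]
Count of nodes with exactly one child: 3


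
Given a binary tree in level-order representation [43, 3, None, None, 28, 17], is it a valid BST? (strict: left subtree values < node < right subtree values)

Level-order array: [43, 3, None, None, 28, 17]
Validate using subtree bounds (lo, hi): at each node, require lo < value < hi,
then recurse left with hi=value and right with lo=value.
Preorder trace (stopping at first violation):
  at node 43 with bounds (-inf, +inf): OK
  at node 3 with bounds (-inf, 43): OK
  at node 28 with bounds (3, 43): OK
  at node 17 with bounds (3, 28): OK
No violation found at any node.
Result: Valid BST


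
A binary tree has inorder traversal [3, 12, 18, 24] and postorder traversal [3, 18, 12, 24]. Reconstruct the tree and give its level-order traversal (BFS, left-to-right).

Inorder:   [3, 12, 18, 24]
Postorder: [3, 18, 12, 24]
Algorithm: postorder visits root last, so walk postorder right-to-left;
each value is the root of the current inorder slice — split it at that
value, recurse on the right subtree first, then the left.
Recursive splits:
  root=24; inorder splits into left=[3, 12, 18], right=[]
  root=12; inorder splits into left=[3], right=[18]
  root=18; inorder splits into left=[], right=[]
  root=3; inorder splits into left=[], right=[]
Reconstructed level-order: [24, 12, 3, 18]


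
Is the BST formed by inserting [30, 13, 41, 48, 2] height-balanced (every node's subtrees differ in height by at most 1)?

Tree (level-order array): [30, 13, 41, 2, None, None, 48]
Definition: a tree is height-balanced if, at every node, |h(left) - h(right)| <= 1 (empty subtree has height -1).
Bottom-up per-node check:
  node 2: h_left=-1, h_right=-1, diff=0 [OK], height=0
  node 13: h_left=0, h_right=-1, diff=1 [OK], height=1
  node 48: h_left=-1, h_right=-1, diff=0 [OK], height=0
  node 41: h_left=-1, h_right=0, diff=1 [OK], height=1
  node 30: h_left=1, h_right=1, diff=0 [OK], height=2
All nodes satisfy the balance condition.
Result: Balanced


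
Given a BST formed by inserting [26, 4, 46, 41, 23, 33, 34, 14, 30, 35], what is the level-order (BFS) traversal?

Tree insertion order: [26, 4, 46, 41, 23, 33, 34, 14, 30, 35]
Tree (level-order array): [26, 4, 46, None, 23, 41, None, 14, None, 33, None, None, None, 30, 34, None, None, None, 35]
BFS from the root, enqueuing left then right child of each popped node:
  queue [26] -> pop 26, enqueue [4, 46], visited so far: [26]
  queue [4, 46] -> pop 4, enqueue [23], visited so far: [26, 4]
  queue [46, 23] -> pop 46, enqueue [41], visited so far: [26, 4, 46]
  queue [23, 41] -> pop 23, enqueue [14], visited so far: [26, 4, 46, 23]
  queue [41, 14] -> pop 41, enqueue [33], visited so far: [26, 4, 46, 23, 41]
  queue [14, 33] -> pop 14, enqueue [none], visited so far: [26, 4, 46, 23, 41, 14]
  queue [33] -> pop 33, enqueue [30, 34], visited so far: [26, 4, 46, 23, 41, 14, 33]
  queue [30, 34] -> pop 30, enqueue [none], visited so far: [26, 4, 46, 23, 41, 14, 33, 30]
  queue [34] -> pop 34, enqueue [35], visited so far: [26, 4, 46, 23, 41, 14, 33, 30, 34]
  queue [35] -> pop 35, enqueue [none], visited so far: [26, 4, 46, 23, 41, 14, 33, 30, 34, 35]
Result: [26, 4, 46, 23, 41, 14, 33, 30, 34, 35]


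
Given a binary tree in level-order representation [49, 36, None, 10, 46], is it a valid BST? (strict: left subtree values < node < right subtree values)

Level-order array: [49, 36, None, 10, 46]
Validate using subtree bounds (lo, hi): at each node, require lo < value < hi,
then recurse left with hi=value and right with lo=value.
Preorder trace (stopping at first violation):
  at node 49 with bounds (-inf, +inf): OK
  at node 36 with bounds (-inf, 49): OK
  at node 10 with bounds (-inf, 36): OK
  at node 46 with bounds (36, 49): OK
No violation found at any node.
Result: Valid BST


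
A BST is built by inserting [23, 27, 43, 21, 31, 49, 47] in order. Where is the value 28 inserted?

Starting tree (level order): [23, 21, 27, None, None, None, 43, 31, 49, None, None, 47]
Insertion path: 23 -> 27 -> 43 -> 31
Result: insert 28 as left child of 31
Final tree (level order): [23, 21, 27, None, None, None, 43, 31, 49, 28, None, 47]


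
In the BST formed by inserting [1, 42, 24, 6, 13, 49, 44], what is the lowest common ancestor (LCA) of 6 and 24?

Tree insertion order: [1, 42, 24, 6, 13, 49, 44]
Tree (level-order array): [1, None, 42, 24, 49, 6, None, 44, None, None, 13]
In a BST, the LCA of p=6, q=24 is the first node v on the
root-to-leaf path with p <= v <= q (go left if both < v, right if both > v).
Walk from root:
  at 1: both 6 and 24 > 1, go right
  at 42: both 6 and 24 < 42, go left
  at 24: 6 <= 24 <= 24, this is the LCA
LCA = 24


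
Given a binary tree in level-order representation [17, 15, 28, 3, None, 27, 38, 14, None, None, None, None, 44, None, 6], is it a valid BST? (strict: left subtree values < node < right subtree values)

Level-order array: [17, 15, 28, 3, None, 27, 38, 14, None, None, None, None, 44, None, 6]
Validate using subtree bounds (lo, hi): at each node, require lo < value < hi,
then recurse left with hi=value and right with lo=value.
Preorder trace (stopping at first violation):
  at node 17 with bounds (-inf, +inf): OK
  at node 15 with bounds (-inf, 17): OK
  at node 3 with bounds (-inf, 15): OK
  at node 14 with bounds (-inf, 3): VIOLATION
Node 14 violates its bound: not (-inf < 14 < 3).
Result: Not a valid BST


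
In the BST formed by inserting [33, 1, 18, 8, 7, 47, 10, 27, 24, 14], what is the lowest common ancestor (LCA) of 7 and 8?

Tree insertion order: [33, 1, 18, 8, 7, 47, 10, 27, 24, 14]
Tree (level-order array): [33, 1, 47, None, 18, None, None, 8, 27, 7, 10, 24, None, None, None, None, 14]
In a BST, the LCA of p=7, q=8 is the first node v on the
root-to-leaf path with p <= v <= q (go left if both < v, right if both > v).
Walk from root:
  at 33: both 7 and 8 < 33, go left
  at 1: both 7 and 8 > 1, go right
  at 18: both 7 and 8 < 18, go left
  at 8: 7 <= 8 <= 8, this is the LCA
LCA = 8


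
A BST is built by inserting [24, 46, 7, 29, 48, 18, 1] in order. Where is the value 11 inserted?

Starting tree (level order): [24, 7, 46, 1, 18, 29, 48]
Insertion path: 24 -> 7 -> 18
Result: insert 11 as left child of 18
Final tree (level order): [24, 7, 46, 1, 18, 29, 48, None, None, 11]


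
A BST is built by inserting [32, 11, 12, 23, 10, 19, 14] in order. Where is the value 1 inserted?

Starting tree (level order): [32, 11, None, 10, 12, None, None, None, 23, 19, None, 14]
Insertion path: 32 -> 11 -> 10
Result: insert 1 as left child of 10
Final tree (level order): [32, 11, None, 10, 12, 1, None, None, 23, None, None, 19, None, 14]


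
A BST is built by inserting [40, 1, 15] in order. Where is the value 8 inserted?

Starting tree (level order): [40, 1, None, None, 15]
Insertion path: 40 -> 1 -> 15
Result: insert 8 as left child of 15
Final tree (level order): [40, 1, None, None, 15, 8]


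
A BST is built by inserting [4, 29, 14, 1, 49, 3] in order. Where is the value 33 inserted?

Starting tree (level order): [4, 1, 29, None, 3, 14, 49]
Insertion path: 4 -> 29 -> 49
Result: insert 33 as left child of 49
Final tree (level order): [4, 1, 29, None, 3, 14, 49, None, None, None, None, 33]


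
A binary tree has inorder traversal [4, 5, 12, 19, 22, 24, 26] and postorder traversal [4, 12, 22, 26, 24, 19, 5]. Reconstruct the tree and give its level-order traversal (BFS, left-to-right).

Inorder:   [4, 5, 12, 19, 22, 24, 26]
Postorder: [4, 12, 22, 26, 24, 19, 5]
Algorithm: postorder visits root last, so walk postorder right-to-left;
each value is the root of the current inorder slice — split it at that
value, recurse on the right subtree first, then the left.
Recursive splits:
  root=5; inorder splits into left=[4], right=[12, 19, 22, 24, 26]
  root=19; inorder splits into left=[12], right=[22, 24, 26]
  root=24; inorder splits into left=[22], right=[26]
  root=26; inorder splits into left=[], right=[]
  root=22; inorder splits into left=[], right=[]
  root=12; inorder splits into left=[], right=[]
  root=4; inorder splits into left=[], right=[]
Reconstructed level-order: [5, 4, 19, 12, 24, 22, 26]


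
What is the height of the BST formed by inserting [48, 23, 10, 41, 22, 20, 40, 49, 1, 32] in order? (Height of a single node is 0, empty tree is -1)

Insertion order: [48, 23, 10, 41, 22, 20, 40, 49, 1, 32]
Tree (level-order array): [48, 23, 49, 10, 41, None, None, 1, 22, 40, None, None, None, 20, None, 32]
Compute height bottom-up (empty subtree = -1):
  height(1) = 1 + max(-1, -1) = 0
  height(20) = 1 + max(-1, -1) = 0
  height(22) = 1 + max(0, -1) = 1
  height(10) = 1 + max(0, 1) = 2
  height(32) = 1 + max(-1, -1) = 0
  height(40) = 1 + max(0, -1) = 1
  height(41) = 1 + max(1, -1) = 2
  height(23) = 1 + max(2, 2) = 3
  height(49) = 1 + max(-1, -1) = 0
  height(48) = 1 + max(3, 0) = 4
Height = 4


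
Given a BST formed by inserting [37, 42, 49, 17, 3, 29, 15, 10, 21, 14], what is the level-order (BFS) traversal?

Tree insertion order: [37, 42, 49, 17, 3, 29, 15, 10, 21, 14]
Tree (level-order array): [37, 17, 42, 3, 29, None, 49, None, 15, 21, None, None, None, 10, None, None, None, None, 14]
BFS from the root, enqueuing left then right child of each popped node:
  queue [37] -> pop 37, enqueue [17, 42], visited so far: [37]
  queue [17, 42] -> pop 17, enqueue [3, 29], visited so far: [37, 17]
  queue [42, 3, 29] -> pop 42, enqueue [49], visited so far: [37, 17, 42]
  queue [3, 29, 49] -> pop 3, enqueue [15], visited so far: [37, 17, 42, 3]
  queue [29, 49, 15] -> pop 29, enqueue [21], visited so far: [37, 17, 42, 3, 29]
  queue [49, 15, 21] -> pop 49, enqueue [none], visited so far: [37, 17, 42, 3, 29, 49]
  queue [15, 21] -> pop 15, enqueue [10], visited so far: [37, 17, 42, 3, 29, 49, 15]
  queue [21, 10] -> pop 21, enqueue [none], visited so far: [37, 17, 42, 3, 29, 49, 15, 21]
  queue [10] -> pop 10, enqueue [14], visited so far: [37, 17, 42, 3, 29, 49, 15, 21, 10]
  queue [14] -> pop 14, enqueue [none], visited so far: [37, 17, 42, 3, 29, 49, 15, 21, 10, 14]
Result: [37, 17, 42, 3, 29, 49, 15, 21, 10, 14]
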